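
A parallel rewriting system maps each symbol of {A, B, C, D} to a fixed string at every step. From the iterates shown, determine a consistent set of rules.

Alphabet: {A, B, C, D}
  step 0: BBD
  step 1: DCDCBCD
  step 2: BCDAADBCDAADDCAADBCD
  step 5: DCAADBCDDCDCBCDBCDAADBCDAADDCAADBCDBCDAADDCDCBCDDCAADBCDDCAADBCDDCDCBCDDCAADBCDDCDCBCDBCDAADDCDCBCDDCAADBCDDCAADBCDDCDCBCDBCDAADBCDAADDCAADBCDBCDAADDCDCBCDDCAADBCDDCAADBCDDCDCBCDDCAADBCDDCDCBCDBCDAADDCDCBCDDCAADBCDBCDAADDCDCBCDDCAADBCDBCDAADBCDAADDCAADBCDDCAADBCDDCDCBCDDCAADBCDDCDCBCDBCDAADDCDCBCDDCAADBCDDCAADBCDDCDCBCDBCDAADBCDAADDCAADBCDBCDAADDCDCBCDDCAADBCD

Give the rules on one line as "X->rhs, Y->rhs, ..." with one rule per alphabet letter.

  step 1 ⇒ step 2: DCDCBCD ⇒ BCD·AAD·BCD·AAD·DC·AAD·BCD
    B ↦ DC
    C ↦ AAD
    D ↦ BCD
    A ↦ DC  (constrained at step 2)

A->DC, B->DC, C->AAD, D->BCD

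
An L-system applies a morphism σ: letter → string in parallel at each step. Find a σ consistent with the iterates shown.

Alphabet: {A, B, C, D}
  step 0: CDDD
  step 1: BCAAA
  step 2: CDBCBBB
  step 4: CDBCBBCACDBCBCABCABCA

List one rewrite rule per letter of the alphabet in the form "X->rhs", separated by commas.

A->B, B->CD, C->BC, D->A

  step 1 ⇒ step 2: BCAAA ⇒ CD·BC·B·B·B
    A ↦ B
    B ↦ CD
    C ↦ BC
  step 0 ⇒ step 1: CDDD ⇒ BC·A·A·A
    D ↦ A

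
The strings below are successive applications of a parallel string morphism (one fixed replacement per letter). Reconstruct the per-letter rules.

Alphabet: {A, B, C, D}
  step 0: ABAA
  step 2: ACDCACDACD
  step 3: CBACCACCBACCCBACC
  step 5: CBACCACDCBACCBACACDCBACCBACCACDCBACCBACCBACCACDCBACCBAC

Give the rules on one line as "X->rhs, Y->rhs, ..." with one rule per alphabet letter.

  step 2 ⇒ step 3: ACDCACDACD ⇒ CB·AC·C·AC·CB·AC·C·CB·AC·C
    A ↦ CB
    C ↦ AC
    D ↦ C
    B ↦ D  (constrained at step 0)

A->CB, B->D, C->AC, D->C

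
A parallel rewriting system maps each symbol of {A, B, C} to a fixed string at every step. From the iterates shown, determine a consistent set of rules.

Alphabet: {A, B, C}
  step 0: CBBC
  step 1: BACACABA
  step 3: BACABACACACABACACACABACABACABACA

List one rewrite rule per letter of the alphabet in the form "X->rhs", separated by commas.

A->CA, B->CA, C->BA

  step 0 ⇒ step 1: CBBC ⇒ BA·CA·CA·BA
    B ↦ CA
    C ↦ BA
    A ↦ CA  (constrained at step 1)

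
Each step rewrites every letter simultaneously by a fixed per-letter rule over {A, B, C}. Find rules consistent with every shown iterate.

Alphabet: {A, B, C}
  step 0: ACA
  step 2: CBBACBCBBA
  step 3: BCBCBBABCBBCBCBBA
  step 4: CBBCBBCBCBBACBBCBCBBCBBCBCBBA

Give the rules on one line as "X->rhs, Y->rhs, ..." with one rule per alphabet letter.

  step 3 ⇒ step 4: BCBCBBABCBBCBCBBA ⇒ CB·B·CB·B·CB·CB·BA·CB·B·CB·CB·B·CB·B·CB·CB·BA
    A ↦ BA
    B ↦ CB
    C ↦ B

A->BA, B->CB, C->B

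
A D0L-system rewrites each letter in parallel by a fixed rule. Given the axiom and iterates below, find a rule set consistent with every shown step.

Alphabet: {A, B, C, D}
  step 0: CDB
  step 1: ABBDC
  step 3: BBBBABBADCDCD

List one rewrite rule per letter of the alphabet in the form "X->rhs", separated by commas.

  step 0 ⇒ step 1: CDB ⇒ A·BB·DC
    B ↦ DC
    C ↦ A
    D ↦ BB
    A ↦ D  (constrained at step 1)

A->D, B->DC, C->A, D->BB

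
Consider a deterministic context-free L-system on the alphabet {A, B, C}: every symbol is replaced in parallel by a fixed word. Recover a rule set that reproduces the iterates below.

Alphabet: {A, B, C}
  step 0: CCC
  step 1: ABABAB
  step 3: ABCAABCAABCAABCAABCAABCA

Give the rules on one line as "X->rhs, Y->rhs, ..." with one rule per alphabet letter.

A->CA, B->CA, C->AB

  step 0 ⇒ step 1: CCC ⇒ AB·AB·AB
    C ↦ AB
    A ↦ CA  (constrained at step 1)
    B ↦ CA  (constrained at step 1)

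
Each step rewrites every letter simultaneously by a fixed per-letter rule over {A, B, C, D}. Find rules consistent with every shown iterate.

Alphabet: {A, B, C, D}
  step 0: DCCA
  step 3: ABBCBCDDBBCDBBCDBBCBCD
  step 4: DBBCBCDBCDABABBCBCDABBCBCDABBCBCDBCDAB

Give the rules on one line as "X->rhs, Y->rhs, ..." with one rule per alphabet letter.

A->DB, B->BC, C->D, D->AB

  step 3 ⇒ step 4: ABBCBCDDBBCDBBCDBBCBCD ⇒ DB·BC·BC·D·BC·D·AB·AB·BC·BC·D·AB·BC·BC·D·AB·BC·BC·D·BC·D·AB
    A ↦ DB
    B ↦ BC
    C ↦ D
    D ↦ AB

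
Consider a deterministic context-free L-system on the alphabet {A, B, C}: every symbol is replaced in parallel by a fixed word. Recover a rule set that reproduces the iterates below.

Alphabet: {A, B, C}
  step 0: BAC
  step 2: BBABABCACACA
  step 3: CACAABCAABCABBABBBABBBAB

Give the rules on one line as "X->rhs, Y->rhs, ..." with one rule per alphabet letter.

A->AB, B->CA, C->BB

  step 2 ⇒ step 3: BBABABCACACA ⇒ CA·CA·AB·CA·AB·CA·BB·AB·BB·AB·BB·AB
    A ↦ AB
    B ↦ CA
    C ↦ BB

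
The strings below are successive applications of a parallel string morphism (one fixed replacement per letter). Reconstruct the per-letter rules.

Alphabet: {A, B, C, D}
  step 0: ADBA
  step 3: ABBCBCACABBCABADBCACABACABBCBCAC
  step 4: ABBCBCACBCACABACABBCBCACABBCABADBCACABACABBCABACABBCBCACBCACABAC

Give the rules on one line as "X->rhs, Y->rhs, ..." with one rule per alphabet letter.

A->AB, B->BC, C->AC, D->AD

  step 3 ⇒ step 4: ABBCBCACABBCABADBCACABACABBCBCAC ⇒ AB·BC·BC·AC·BC·AC·AB·AC·AB·BC·BC·AC·AB·BC·AB·AD·BC·AC·AB·AC·AB·BC·AB·AC·AB·BC·BC·AC·BC·AC·AB·AC
    A ↦ AB
    B ↦ BC
    C ↦ AC
    D ↦ AD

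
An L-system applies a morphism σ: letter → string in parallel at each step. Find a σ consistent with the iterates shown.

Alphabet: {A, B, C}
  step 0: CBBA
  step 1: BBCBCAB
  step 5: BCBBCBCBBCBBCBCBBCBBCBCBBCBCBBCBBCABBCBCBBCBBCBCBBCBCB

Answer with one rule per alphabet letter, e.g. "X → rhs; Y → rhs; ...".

  step 0 ⇒ step 1: CBBA ⇒ B·BC·BC·AB
    A ↦ AB
    B ↦ BC
    C ↦ B

A->AB, B->BC, C->B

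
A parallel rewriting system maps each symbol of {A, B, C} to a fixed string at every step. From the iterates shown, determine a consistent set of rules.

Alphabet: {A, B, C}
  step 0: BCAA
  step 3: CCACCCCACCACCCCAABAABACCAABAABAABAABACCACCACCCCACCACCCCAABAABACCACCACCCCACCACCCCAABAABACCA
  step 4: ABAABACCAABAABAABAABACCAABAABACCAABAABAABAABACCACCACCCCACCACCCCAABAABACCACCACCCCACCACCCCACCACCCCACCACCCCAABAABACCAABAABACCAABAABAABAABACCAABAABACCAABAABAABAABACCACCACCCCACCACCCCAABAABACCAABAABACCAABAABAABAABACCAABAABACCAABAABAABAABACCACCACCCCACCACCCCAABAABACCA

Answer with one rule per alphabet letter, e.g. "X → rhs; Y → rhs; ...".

  step 3 ⇒ step 4: CCACCCCACCACCCCAABAABACCAABAABAABAABACCACCACCCCACCACCCCAABAABACCACCACCCCACCACCCCAABAABACCA ⇒ ABA·ABA·CCA·ABA·ABA·ABA·ABA·CCA·ABA·ABA·CCA·ABA·ABA·ABA·ABA·CCA·CCA·CC·CCA·CCA·CC·CCA·ABA·ABA·CCA·CCA·CC·CCA·CCA·CC·CCA·CCA·CC·CCA·CCA·CC·CCA·ABA·ABA·CCA·ABA·ABA·CCA·ABA·ABA·ABA·ABA·CCA·ABA·ABA·CCA·ABA·ABA·ABA·ABA·CCA·CCA·CC·CCA·CCA·CC·CCA·ABA·ABA·CCA·ABA·ABA·CCA·ABA·ABA·ABA·ABA·CCA·ABA·ABA·CCA·ABA·ABA·ABA·ABA·CCA·CCA·CC·CCA·CCA·CC·CCA·ABA·ABA·CCA
    A ↦ CCA
    B ↦ CC
    C ↦ ABA

A->CCA, B->CC, C->ABA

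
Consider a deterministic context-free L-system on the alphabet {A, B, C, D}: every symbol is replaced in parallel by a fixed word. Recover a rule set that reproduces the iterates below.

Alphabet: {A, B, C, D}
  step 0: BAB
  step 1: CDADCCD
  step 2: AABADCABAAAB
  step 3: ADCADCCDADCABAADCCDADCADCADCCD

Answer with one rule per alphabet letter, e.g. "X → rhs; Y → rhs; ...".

A->ADC, B->CD, C->A, D->AB

  step 2 ⇒ step 3: AABADCABAAAB ⇒ ADC·ADC·CD·ADC·AB·A·ADC·CD·ADC·ADC·ADC·CD
    A ↦ ADC
    B ↦ CD
    C ↦ A
    D ↦ AB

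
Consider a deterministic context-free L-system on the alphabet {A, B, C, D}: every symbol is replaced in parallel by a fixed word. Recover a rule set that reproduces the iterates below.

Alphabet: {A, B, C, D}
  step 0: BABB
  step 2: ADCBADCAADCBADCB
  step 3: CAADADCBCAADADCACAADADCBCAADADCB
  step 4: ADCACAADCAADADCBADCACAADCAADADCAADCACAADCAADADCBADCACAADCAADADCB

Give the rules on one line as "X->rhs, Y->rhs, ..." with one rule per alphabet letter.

A->CA, B->CB, C->AD, D->AD

  step 3 ⇒ step 4: CAADADCBCAADADCACAADADCBCAADADCB ⇒ AD·CA·CA·AD·CA·AD·AD·CB·AD·CA·CA·AD·CA·AD·AD·CA·AD·CA·CA·AD·CA·AD·AD·CB·AD·CA·CA·AD·CA·AD·AD·CB
    A ↦ CA
    B ↦ CB
    C ↦ AD
    D ↦ AD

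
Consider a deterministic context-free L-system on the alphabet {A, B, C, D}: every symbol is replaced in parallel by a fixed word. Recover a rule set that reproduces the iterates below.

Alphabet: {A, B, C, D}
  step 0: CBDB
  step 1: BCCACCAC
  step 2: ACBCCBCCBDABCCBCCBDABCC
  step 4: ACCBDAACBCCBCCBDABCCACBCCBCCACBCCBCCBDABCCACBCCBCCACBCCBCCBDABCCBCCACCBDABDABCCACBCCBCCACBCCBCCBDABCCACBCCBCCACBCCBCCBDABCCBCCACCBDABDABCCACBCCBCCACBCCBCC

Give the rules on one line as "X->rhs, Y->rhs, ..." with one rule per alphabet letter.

A->BDA, B->AC, C->BCC, D->C

  step 1 ⇒ step 2: BCCACCAC ⇒ AC·BCC·BCC·BDA·BCC·BCC·BDA·BCC
    A ↦ BDA
    B ↦ AC
    C ↦ BCC
  step 0 ⇒ step 1: CBDB ⇒ BCC·AC·C·AC
    D ↦ C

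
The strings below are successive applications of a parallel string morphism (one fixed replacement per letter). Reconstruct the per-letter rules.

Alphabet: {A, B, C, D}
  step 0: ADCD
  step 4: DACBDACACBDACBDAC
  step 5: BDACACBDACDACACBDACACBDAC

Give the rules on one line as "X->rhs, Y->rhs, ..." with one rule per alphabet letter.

  step 4 ⇒ step 5: DACBDACACBDACBDAC ⇒ B·D·AC·AC·B·D·AC·D·AC·AC·B·D·AC·AC·B·D·AC
    A ↦ D
    B ↦ AC
    C ↦ AC
    D ↦ B

A->D, B->AC, C->AC, D->B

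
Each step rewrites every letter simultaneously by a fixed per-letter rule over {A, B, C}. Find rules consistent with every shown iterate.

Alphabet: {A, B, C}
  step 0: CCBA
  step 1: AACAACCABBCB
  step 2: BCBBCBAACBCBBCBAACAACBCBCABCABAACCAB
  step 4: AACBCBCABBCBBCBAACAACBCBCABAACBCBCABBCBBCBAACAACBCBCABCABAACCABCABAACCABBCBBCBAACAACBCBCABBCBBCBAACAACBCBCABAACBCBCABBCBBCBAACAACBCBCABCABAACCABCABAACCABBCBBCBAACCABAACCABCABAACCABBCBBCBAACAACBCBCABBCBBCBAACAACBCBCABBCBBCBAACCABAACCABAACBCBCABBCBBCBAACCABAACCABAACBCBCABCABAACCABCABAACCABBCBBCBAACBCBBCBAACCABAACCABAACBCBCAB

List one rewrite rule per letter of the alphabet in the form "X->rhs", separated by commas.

A->BCB, B->CAB, C->AAC

  step 1 ⇒ step 2: AACAACCABBCB ⇒ BCB·BCB·AAC·BCB·BCB·AAC·AAC·BCB·CAB·CAB·AAC·CAB
    A ↦ BCB
    B ↦ CAB
    C ↦ AAC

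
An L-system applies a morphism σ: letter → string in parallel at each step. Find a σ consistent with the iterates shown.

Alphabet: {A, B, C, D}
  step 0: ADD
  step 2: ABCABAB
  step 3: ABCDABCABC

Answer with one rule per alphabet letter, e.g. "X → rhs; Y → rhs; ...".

A->AB, B->C, C->D, D->A

  step 2 ⇒ step 3: ABCABAB ⇒ AB·C·D·AB·C·AB·C
    A ↦ AB
    B ↦ C
    C ↦ D
    D ↦ A  (constrained at step 0)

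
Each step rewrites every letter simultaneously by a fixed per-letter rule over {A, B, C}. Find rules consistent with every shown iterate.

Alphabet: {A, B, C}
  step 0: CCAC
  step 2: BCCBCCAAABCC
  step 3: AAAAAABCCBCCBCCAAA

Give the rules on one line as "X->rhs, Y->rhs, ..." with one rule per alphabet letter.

  step 2 ⇒ step 3: BCCBCCAAABCC ⇒ A·A·A·A·A·A·BCC·BCC·BCC·A·A·A
    A ↦ BCC
    B ↦ A
    C ↦ A

A->BCC, B->A, C->A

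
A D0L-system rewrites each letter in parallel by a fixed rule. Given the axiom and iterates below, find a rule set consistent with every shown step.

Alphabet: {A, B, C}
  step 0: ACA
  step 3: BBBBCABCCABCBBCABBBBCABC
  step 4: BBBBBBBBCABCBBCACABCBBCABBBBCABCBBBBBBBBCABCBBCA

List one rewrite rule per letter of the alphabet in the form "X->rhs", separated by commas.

  step 3 ⇒ step 4: BBBBCABCCABCBBCABBBBCABC ⇒ BB·BB·BB·BB·CA·BC·BB·CA·CA·BC·BB·CA·BB·BB·CA·BC·BB·BB·BB·BB·CA·BC·BB·CA
    A ↦ BC
    B ↦ BB
    C ↦ CA

A->BC, B->BB, C->CA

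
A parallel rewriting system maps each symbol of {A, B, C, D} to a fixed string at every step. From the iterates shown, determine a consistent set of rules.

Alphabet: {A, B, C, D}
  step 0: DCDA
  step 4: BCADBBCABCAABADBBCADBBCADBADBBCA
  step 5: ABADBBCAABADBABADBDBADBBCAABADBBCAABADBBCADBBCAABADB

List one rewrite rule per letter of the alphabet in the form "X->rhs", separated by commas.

  step 4 ⇒ step 5: BCADBBCABCAABADBBCADBBCADBADBBCA ⇒ A·BA·DB·BC·A·A·BA·DB·A·BA·DB·DB·A·DB·BC·A·A·BA·DB·BC·A·A·BA·DB·BC·A·DB·BC·A·A·BA·DB
    A ↦ DB
    B ↦ A
    C ↦ BA
    D ↦ BC

A->DB, B->A, C->BA, D->BC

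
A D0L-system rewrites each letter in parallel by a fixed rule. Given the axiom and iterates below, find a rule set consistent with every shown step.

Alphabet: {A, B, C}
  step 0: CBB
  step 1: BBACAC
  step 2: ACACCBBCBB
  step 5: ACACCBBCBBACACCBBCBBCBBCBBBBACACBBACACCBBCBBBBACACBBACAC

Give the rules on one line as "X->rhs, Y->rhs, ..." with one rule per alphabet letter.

  step 1 ⇒ step 2: BBACAC ⇒ AC·AC·C·BB·C·BB
    A ↦ C
    B ↦ AC
    C ↦ BB

A->C, B->AC, C->BB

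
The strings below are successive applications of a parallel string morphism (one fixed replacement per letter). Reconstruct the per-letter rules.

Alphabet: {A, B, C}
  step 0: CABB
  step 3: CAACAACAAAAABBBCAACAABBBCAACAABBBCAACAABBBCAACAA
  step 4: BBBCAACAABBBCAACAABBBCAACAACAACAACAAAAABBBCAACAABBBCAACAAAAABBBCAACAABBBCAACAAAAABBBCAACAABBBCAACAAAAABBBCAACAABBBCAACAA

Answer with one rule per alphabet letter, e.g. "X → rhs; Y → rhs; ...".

A->CAA, B->A, C->BBB

  step 3 ⇒ step 4: CAACAACAAAAABBBCAACAABBBCAACAABBBCAACAABBBCAACAA ⇒ BBB·CAA·CAA·BBB·CAA·CAA·BBB·CAA·CAA·CAA·CAA·CAA·A·A·A·BBB·CAA·CAA·BBB·CAA·CAA·A·A·A·BBB·CAA·CAA·BBB·CAA·CAA·A·A·A·BBB·CAA·CAA·BBB·CAA·CAA·A·A·A·BBB·CAA·CAA·BBB·CAA·CAA
    A ↦ CAA
    B ↦ A
    C ↦ BBB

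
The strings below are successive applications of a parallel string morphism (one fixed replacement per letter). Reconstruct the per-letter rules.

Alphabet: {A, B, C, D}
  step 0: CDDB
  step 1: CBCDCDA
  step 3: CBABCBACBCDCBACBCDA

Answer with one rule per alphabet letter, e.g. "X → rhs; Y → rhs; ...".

A->B, B->A, C->CB, D->CD

  step 0 ⇒ step 1: CDDB ⇒ CB·CD·CD·A
    B ↦ A
    C ↦ CB
    D ↦ CD
    A ↦ B  (constrained at step 1)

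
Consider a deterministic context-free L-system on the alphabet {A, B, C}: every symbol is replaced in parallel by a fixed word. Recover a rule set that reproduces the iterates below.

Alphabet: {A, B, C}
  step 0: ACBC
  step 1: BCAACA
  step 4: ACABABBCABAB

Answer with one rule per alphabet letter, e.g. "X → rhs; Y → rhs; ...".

A->B, B->A, C->CA

  step 0 ⇒ step 1: ACBC ⇒ B·CA·A·CA
    A ↦ B
    B ↦ A
    C ↦ CA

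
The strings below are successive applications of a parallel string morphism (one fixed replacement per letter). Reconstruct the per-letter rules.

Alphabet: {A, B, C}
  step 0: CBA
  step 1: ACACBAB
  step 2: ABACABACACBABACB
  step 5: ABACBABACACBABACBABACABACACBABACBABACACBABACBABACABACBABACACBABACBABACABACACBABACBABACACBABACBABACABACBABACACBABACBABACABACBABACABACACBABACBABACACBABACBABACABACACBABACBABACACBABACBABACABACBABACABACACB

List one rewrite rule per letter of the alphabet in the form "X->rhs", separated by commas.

  step 1 ⇒ step 2: ACACBAB ⇒ AB·AC·AB·AC·ACB·AB·ACB
    A ↦ AB
    B ↦ ACB
    C ↦ AC

A->AB, B->ACB, C->AC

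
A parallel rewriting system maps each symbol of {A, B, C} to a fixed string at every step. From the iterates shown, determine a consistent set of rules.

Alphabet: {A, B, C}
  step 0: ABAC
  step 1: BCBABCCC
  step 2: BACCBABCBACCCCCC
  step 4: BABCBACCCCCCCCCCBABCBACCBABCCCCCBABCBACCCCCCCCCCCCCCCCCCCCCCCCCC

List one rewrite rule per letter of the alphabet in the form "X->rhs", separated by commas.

A->BC, B->BA, C->CC

  step 1 ⇒ step 2: BCBABCCC ⇒ BA·CC·BA·BC·BA·CC·CC·CC
    A ↦ BC
    B ↦ BA
    C ↦ CC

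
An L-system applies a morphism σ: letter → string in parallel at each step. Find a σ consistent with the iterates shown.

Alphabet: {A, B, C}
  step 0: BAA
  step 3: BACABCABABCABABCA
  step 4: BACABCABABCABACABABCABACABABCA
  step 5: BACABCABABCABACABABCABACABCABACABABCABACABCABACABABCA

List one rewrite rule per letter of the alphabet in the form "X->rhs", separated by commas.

A->CA, B->BA, C->B

  step 4 ⇒ step 5: BACABCABABCABACABABCABACABABCA ⇒ BA·CA·B·CA·BA·B·CA·BA·CA·BA·B·CA·BA·CA·B·CA·BA·CA·BA·B·CA·BA·CA·B·CA·BA·CA·BA·B·CA
    A ↦ CA
    B ↦ BA
    C ↦ B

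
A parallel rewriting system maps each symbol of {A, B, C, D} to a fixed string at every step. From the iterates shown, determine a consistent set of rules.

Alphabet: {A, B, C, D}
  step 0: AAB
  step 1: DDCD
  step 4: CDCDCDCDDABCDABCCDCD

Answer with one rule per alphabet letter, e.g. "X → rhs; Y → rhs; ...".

A->D, B->CD, C->DAB, D->C

  step 0 ⇒ step 1: AAB ⇒ D·D·CD
    A ↦ D
    B ↦ CD
    C ↦ DAB  (constrained at step 1)
    D ↦ C  (constrained at step 1)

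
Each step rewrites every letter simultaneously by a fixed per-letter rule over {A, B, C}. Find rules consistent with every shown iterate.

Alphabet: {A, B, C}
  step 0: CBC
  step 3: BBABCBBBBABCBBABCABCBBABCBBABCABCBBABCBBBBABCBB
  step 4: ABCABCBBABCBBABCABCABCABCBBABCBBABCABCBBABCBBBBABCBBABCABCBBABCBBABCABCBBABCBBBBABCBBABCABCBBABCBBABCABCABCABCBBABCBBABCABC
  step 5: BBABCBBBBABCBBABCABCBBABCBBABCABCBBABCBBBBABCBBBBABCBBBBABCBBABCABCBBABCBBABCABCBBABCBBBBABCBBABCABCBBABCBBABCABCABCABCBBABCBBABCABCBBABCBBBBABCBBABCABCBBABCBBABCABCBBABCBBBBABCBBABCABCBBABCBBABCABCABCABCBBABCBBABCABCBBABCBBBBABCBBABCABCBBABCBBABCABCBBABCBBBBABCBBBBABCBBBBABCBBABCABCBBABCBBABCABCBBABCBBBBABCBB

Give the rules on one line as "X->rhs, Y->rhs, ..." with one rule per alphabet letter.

A->BB, B->ABC, C->BB

  step 4 ⇒ step 5: ABCABCBBABCBBABCABCABCABCBBABCBBABCABCBBABCBBBBABCBBABCABCBBABCBBABCABCBBABCBBBBABCBBABCABCBBABCBBABCABCABCABCBBABCBBABCABC ⇒ BB·ABC·BB·BB·ABC·BB·ABC·ABC·BB·ABC·BB·ABC·ABC·BB·ABC·BB·BB·ABC·BB·BB·ABC·BB·BB·ABC·BB·ABC·ABC·BB·ABC·BB·ABC·ABC·BB·ABC·BB·BB·ABC·BB·ABC·ABC·BB·ABC·BB·ABC·ABC·ABC·ABC·BB·ABC·BB·ABC·ABC·BB·ABC·BB·BB·ABC·BB·ABC·ABC·BB·ABC·BB·ABC·ABC·BB·ABC·BB·BB·ABC·BB·ABC·ABC·BB·ABC·BB·ABC·ABC·ABC·ABC·BB·ABC·BB·ABC·ABC·BB·ABC·BB·BB·ABC·BB·ABC·ABC·BB·ABC·BB·ABC·ABC·BB·ABC·BB·BB·ABC·BB·BB·ABC·BB·BB·ABC·BB·ABC·ABC·BB·ABC·BB·ABC·ABC·BB·ABC·BB·BB·ABC·BB
    A ↦ BB
    B ↦ ABC
    C ↦ BB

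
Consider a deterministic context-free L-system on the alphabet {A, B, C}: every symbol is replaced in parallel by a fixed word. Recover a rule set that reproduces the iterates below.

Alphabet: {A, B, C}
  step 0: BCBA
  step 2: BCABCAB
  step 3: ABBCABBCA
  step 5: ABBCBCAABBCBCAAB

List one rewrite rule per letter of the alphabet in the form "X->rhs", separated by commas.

  step 2 ⇒ step 3: BCABCAB ⇒ A·B·BC·A·B·BC·A
    A ↦ BC
    B ↦ A
    C ↦ B

A->BC, B->A, C->B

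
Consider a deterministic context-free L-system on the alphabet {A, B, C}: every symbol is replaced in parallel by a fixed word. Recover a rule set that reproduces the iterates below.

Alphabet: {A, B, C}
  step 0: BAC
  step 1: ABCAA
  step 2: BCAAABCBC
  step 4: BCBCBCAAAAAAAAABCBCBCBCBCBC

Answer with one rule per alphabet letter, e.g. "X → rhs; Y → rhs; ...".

  step 1 ⇒ step 2: ABCAA ⇒ BC·A·AA·BC·BC
    A ↦ BC
    B ↦ A
    C ↦ AA

A->BC, B->A, C->AA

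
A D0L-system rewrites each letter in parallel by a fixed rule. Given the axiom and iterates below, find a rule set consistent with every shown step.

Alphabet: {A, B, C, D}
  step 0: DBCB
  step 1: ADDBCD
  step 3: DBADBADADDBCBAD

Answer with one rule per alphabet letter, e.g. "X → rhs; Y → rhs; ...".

  step 0 ⇒ step 1: DBCB ⇒ AD·D·BC·D
    B ↦ D
    C ↦ BC
    D ↦ AD
    A ↦ B  (constrained at step 1)

A->B, B->D, C->BC, D->AD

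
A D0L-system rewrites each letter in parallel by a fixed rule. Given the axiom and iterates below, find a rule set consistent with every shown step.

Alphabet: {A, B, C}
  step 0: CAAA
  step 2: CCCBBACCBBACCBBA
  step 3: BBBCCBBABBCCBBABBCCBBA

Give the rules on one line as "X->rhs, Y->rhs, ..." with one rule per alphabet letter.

  step 2 ⇒ step 3: CCCBBACCBBACCBBA ⇒ B·B·B·C·C·BBA·B·B·C·C·BBA·B·B·C·C·BBA
    A ↦ BBA
    B ↦ C
    C ↦ B

A->BBA, B->C, C->B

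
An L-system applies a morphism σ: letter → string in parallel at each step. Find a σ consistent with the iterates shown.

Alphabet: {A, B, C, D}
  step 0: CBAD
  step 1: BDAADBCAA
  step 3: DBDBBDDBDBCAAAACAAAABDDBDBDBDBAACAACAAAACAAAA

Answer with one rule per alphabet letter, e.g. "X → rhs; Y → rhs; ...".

  step 0 ⇒ step 1: CBAD ⇒ BD·AA·DB·CAA
    A ↦ DB
    B ↦ AA
    C ↦ BD
    D ↦ CAA

A->DB, B->AA, C->BD, D->CAA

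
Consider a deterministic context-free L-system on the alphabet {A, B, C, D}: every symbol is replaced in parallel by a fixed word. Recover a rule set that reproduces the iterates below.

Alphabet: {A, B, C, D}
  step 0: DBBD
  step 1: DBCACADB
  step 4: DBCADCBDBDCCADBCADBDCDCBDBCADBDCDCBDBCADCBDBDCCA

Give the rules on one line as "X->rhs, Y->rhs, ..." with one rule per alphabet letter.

A->B, B->CA, C->DC, D->DB

  step 0 ⇒ step 1: DBBD ⇒ DB·CA·CA·DB
    B ↦ CA
    D ↦ DB
    A ↦ B  (constrained at step 1)
    C ↦ DC  (constrained at step 1)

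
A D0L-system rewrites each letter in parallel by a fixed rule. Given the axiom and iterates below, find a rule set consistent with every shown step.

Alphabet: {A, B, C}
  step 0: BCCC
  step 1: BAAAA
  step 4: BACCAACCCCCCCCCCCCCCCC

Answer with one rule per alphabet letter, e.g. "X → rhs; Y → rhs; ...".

A->CC, B->BA, C->A

  step 0 ⇒ step 1: BCCC ⇒ BA·A·A·A
    B ↦ BA
    C ↦ A
    A ↦ CC  (constrained at step 1)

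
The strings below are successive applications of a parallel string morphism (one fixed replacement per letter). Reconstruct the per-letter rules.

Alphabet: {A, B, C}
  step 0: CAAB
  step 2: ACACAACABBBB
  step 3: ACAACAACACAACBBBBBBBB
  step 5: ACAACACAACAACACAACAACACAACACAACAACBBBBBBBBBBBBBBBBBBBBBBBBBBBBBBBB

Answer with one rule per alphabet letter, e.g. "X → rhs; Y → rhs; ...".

  step 2 ⇒ step 3: ACACAACABBBB ⇒ AC·A·AC·A·AC·AC·A·AC·BB·BB·BB·BB
    A ↦ AC
    B ↦ BB
    C ↦ A

A->AC, B->BB, C->A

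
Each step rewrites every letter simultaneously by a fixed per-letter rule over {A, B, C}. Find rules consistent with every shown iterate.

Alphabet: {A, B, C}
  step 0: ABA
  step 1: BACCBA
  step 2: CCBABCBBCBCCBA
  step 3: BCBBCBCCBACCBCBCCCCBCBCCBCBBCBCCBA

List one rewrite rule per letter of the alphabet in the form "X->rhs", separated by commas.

  step 2 ⇒ step 3: CCBABCBBCBCCBA ⇒ BCB·BCB·CC·BA·CC·BCB·CC·CC·BCB·CC·BCB·BCB·CC·BA
    A ↦ BA
    B ↦ CC
    C ↦ BCB

A->BA, B->CC, C->BCB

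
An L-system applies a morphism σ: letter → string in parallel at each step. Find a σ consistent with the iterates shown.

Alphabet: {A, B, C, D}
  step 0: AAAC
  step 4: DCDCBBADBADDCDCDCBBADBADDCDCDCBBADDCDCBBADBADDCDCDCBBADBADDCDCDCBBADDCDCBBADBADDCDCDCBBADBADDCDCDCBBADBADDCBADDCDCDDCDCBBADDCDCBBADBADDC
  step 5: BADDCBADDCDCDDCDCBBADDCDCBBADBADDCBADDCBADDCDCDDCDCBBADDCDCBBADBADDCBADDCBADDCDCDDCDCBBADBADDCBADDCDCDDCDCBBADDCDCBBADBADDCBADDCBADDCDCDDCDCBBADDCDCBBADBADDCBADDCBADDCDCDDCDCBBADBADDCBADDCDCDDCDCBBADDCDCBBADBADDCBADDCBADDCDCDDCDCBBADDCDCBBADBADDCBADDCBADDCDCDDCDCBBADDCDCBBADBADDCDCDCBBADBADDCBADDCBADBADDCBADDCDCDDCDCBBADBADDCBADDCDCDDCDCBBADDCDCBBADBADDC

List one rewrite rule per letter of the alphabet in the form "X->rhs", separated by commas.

A->CB, B->DCD, C->DC, D->BAD

  step 4 ⇒ step 5: DCDCBBADBADDCDCDCBBADBADDCDCDCBBADDCDCBBADBADDCDCDCBBADBADDCDCDCBBADDCDCBBADBADDCDCDCBBADBADDCDCDCBBADBADDCBADDCDCDDCDCBBADDCDCBBADBADDC ⇒ BAD·DC·BAD·DC·DCD·DCD·CB·BAD·DCD·CB·BAD·BAD·DC·BAD·DC·BAD·DC·DCD·DCD·CB·BAD·DCD·CB·BAD·BAD·DC·BAD·DC·BAD·DC·DCD·DCD·CB·BAD·BAD·DC·BAD·DC·DCD·DCD·CB·BAD·DCD·CB·BAD·BAD·DC·BAD·DC·BAD·DC·DCD·DCD·CB·BAD·DCD·CB·BAD·BAD·DC·BAD·DC·BAD·DC·DCD·DCD·CB·BAD·BAD·DC·BAD·DC·DCD·DCD·CB·BAD·DCD·CB·BAD·BAD·DC·BAD·DC·BAD·DC·DCD·DCD·CB·BAD·DCD·CB·BAD·BAD·DC·BAD·DC·BAD·DC·DCD·DCD·CB·BAD·DCD·CB·BAD·BAD·DC·DCD·CB·BAD·BAD·DC·BAD·DC·BAD·BAD·DC·BAD·DC·DCD·DCD·CB·BAD·BAD·DC·BAD·DC·DCD·DCD·CB·BAD·DCD·CB·BAD·BAD·DC
    A ↦ CB
    B ↦ DCD
    C ↦ DC
    D ↦ BAD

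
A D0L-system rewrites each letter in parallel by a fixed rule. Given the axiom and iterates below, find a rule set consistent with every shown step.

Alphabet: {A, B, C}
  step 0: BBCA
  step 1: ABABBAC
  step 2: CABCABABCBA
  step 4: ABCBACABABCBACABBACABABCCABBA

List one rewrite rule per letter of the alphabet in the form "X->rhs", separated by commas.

A->C, B->AB, C->BA

  step 1 ⇒ step 2: ABABBAC ⇒ C·AB·C·AB·AB·C·BA
    A ↦ C
    B ↦ AB
    C ↦ BA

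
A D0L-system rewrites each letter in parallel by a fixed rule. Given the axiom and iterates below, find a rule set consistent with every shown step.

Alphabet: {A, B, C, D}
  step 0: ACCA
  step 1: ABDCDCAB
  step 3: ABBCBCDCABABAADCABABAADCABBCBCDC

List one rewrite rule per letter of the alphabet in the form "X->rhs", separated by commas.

  step 0 ⇒ step 1: ACCA ⇒ AB·DC·DC·AB
    A ↦ AB
    C ↦ DC
    B ↦ BC  (constrained at step 1)
    D ↦ AA  (constrained at step 1)

A->AB, B->BC, C->DC, D->AA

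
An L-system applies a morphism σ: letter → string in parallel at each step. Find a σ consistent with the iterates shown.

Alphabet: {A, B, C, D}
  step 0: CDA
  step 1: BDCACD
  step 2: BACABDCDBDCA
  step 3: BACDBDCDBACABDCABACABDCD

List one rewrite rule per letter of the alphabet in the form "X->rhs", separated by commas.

A->CD, B->BA, C->BD, D->CA

  step 2 ⇒ step 3: BACABDCDBDCA ⇒ BA·CD·BD·CD·BA·CA·BD·CA·BA·CA·BD·CD
    A ↦ CD
    B ↦ BA
    C ↦ BD
    D ↦ CA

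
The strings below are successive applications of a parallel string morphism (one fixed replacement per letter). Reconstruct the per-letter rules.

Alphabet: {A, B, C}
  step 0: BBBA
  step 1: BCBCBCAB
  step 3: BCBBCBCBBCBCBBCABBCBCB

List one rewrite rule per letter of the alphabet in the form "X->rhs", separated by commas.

  step 0 ⇒ step 1: BBBA ⇒ BC·BC·BC·AB
    A ↦ AB
    B ↦ BC
    C ↦ B  (constrained at step 1)

A->AB, B->BC, C->B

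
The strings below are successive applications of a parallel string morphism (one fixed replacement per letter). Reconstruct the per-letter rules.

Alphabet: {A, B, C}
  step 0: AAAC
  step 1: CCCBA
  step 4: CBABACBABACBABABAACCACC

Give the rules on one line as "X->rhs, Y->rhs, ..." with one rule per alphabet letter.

  step 0 ⇒ step 1: AAAC ⇒ C·C·C·BA
    A ↦ C
    C ↦ BA
    B ↦ AC  (constrained at step 1)

A->C, B->AC, C->BA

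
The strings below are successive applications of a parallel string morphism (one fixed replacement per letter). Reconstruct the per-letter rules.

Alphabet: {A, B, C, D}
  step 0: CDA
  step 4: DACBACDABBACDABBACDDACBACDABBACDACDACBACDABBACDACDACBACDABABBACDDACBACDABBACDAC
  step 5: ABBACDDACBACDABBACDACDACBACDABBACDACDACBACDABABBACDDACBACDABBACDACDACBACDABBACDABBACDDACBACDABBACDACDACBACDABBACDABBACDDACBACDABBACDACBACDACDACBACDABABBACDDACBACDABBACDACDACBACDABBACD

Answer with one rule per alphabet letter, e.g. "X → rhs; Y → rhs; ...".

  step 4 ⇒ step 5: DACBACDABBACDABBACDDACBACDABBACDACDACBACDABBACDACDACBACDABABBACDDACBACDABBACDAC ⇒ AB·BAC·D·DAC·BAC·D·AB·BAC·DAC·DAC·BAC·D·AB·BAC·DAC·DAC·BAC·D·AB·AB·BAC·D·DAC·BAC·D·AB·BAC·DAC·DAC·BAC·D·AB·BAC·D·AB·BAC·D·DAC·BAC·D·AB·BAC·DAC·DAC·BAC·D·AB·BAC·D·AB·BAC·D·DAC·BAC·D·AB·BAC·DAC·BAC·DAC·DAC·BAC·D·AB·AB·BAC·D·DAC·BAC·D·AB·BAC·DAC·DAC·BAC·D·AB·BAC·D
    A ↦ BAC
    B ↦ DAC
    C ↦ D
    D ↦ AB

A->BAC, B->DAC, C->D, D->AB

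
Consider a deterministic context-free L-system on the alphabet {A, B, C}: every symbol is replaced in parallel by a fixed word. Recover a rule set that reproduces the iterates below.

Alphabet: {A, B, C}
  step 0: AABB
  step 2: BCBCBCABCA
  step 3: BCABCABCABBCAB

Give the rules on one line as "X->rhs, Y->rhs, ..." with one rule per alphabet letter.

A->B, B->BC, C->A

  step 2 ⇒ step 3: BCBCBCABCA ⇒ BC·A·BC·A·BC·A·B·BC·A·B
    A ↦ B
    B ↦ BC
    C ↦ A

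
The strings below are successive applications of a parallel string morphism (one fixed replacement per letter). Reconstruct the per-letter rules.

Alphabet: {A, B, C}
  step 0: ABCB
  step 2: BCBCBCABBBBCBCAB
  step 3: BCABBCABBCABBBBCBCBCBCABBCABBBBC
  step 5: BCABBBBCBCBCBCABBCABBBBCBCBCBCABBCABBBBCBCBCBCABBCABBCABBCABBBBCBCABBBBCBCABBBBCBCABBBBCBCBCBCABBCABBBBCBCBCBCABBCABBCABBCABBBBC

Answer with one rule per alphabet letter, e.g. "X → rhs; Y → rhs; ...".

  step 2 ⇒ step 3: BCBCBCABBBBCBCAB ⇒ BC·AB·BC·AB·BC·AB·BB·BC·BC·BC·BC·AB·BC·AB·BB·BC
    A ↦ BB
    B ↦ BC
    C ↦ AB

A->BB, B->BC, C->AB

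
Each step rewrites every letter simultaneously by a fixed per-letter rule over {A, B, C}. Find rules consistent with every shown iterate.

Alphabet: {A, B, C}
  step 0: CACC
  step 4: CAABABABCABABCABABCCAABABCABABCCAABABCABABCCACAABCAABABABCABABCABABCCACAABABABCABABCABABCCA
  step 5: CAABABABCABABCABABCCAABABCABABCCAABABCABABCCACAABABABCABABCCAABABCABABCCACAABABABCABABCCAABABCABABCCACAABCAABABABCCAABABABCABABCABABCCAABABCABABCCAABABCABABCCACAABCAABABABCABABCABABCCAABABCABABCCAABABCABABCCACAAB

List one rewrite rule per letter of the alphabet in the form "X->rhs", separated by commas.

  step 4 ⇒ step 5: CAABABABCABABCABABCCAABABCABABCCAABABCABABCCACAABCAABABABCABABCABABCCACAABABABCABABCABABCCA ⇒ CA·AB·AB·ABC·AB·ABC·AB·ABC·CA·AB·ABC·AB·ABC·CA·AB·ABC·AB·ABC·CA·CA·AB·AB·ABC·AB·ABC·CA·AB·ABC·AB·ABC·CA·CA·AB·AB·ABC·AB·ABC·CA·AB·ABC·AB·ABC·CA·CA·AB·CA·AB·AB·ABC·CA·AB·AB·ABC·AB·ABC·AB·ABC·CA·AB·ABC·AB·ABC·CA·AB·ABC·AB·ABC·CA·CA·AB·CA·AB·AB·ABC·AB·ABC·AB·ABC·CA·AB·ABC·AB·ABC·CA·AB·ABC·AB·ABC·CA·CA·AB
    A ↦ AB
    B ↦ ABC
    C ↦ CA

A->AB, B->ABC, C->CA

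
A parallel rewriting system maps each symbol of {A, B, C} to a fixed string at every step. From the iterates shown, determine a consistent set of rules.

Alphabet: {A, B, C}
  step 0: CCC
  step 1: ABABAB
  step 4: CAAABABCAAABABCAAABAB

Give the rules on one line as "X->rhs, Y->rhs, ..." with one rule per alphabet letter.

A->C, B->AA, C->AB

  step 0 ⇒ step 1: CCC ⇒ AB·AB·AB
    C ↦ AB
    A ↦ C  (constrained at step 1)
    B ↦ AA  (constrained at step 1)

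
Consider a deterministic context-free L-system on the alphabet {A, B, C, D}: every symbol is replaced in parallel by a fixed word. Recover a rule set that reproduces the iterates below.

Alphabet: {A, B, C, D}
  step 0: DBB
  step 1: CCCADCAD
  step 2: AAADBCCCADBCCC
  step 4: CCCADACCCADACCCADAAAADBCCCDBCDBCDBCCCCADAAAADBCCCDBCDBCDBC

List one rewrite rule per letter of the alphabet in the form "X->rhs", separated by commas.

A->DBC, B->CAD, C->A, D->CC

  step 1 ⇒ step 2: CCCADCAD ⇒ A·A·A·DBC·CC·A·DBC·CC
    A ↦ DBC
    C ↦ A
    D ↦ CC
  step 0 ⇒ step 1: DBB ⇒ CC·CAD·CAD
    B ↦ CAD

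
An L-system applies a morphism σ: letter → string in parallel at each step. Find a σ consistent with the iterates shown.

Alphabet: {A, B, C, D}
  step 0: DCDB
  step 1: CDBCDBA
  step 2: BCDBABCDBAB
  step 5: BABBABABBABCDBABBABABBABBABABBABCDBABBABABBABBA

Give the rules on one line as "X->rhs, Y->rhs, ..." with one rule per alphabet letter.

  step 1 ⇒ step 2: CDBCDBA ⇒ B·CD·BA·B·CD·BA·B
    A ↦ B
    B ↦ BA
    C ↦ B
    D ↦ CD

A->B, B->BA, C->B, D->CD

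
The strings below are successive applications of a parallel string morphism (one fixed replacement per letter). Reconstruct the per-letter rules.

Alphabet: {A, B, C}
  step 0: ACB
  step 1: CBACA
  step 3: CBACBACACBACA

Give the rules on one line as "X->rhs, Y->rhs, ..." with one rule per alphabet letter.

  step 0 ⇒ step 1: ACB ⇒ CB·A·CA
    A ↦ CB
    B ↦ CA
    C ↦ A

A->CB, B->CA, C->A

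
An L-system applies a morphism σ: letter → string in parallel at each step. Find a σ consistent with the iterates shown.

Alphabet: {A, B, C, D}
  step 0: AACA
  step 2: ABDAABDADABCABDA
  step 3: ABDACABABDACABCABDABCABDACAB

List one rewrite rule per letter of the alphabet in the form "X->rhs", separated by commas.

A->AB, B->DA, C->BC, D->C

  step 2 ⇒ step 3: ABDAABDADABCABDA ⇒ AB·DA·C·AB·AB·DA·C·AB·C·AB·DA·BC·AB·DA·C·AB
    A ↦ AB
    B ↦ DA
    C ↦ BC
    D ↦ C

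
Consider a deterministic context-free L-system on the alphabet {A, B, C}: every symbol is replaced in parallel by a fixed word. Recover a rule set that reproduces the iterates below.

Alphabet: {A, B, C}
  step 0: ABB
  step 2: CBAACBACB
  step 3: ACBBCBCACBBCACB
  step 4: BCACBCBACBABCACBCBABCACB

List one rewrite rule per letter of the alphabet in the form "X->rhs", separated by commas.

  step 3 ⇒ step 4: ACBBCBCACBBCACB ⇒ BC·A·CB·CB·A·CB·A·BC·A·CB·CB·A·BC·A·CB
    A ↦ BC
    B ↦ CB
    C ↦ A

A->BC, B->CB, C->A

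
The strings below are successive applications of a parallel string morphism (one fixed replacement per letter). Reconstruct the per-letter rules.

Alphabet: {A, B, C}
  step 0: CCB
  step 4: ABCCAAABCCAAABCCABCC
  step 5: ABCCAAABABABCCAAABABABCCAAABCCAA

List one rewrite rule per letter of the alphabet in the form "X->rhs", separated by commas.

A->AB, B->CC, C->A

  step 4 ⇒ step 5: ABCCAAABCCAAABCCABCC ⇒ AB·CC·A·A·AB·AB·AB·CC·A·A·AB·AB·AB·CC·A·A·AB·CC·A·A
    A ↦ AB
    B ↦ CC
    C ↦ A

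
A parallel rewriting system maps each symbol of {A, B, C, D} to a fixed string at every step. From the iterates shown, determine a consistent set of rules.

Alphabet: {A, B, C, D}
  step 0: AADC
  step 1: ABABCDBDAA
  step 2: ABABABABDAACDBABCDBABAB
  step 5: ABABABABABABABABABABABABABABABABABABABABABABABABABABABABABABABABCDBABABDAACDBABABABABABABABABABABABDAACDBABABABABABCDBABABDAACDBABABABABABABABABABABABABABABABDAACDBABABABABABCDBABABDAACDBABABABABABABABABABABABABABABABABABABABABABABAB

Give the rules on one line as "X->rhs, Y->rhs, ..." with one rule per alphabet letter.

A->AB, B->AB, C->DAA, D->CDB

  step 1 ⇒ step 2: ABABCDBDAA ⇒ AB·AB·AB·AB·DAA·CDB·AB·CDB·AB·AB
    A ↦ AB
    B ↦ AB
    C ↦ DAA
    D ↦ CDB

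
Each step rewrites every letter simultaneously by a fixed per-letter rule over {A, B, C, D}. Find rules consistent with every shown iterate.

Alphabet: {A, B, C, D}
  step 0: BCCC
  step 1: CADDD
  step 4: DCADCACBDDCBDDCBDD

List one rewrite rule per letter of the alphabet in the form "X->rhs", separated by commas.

  step 0 ⇒ step 1: BCCC ⇒ CA·D·D·D
    B ↦ CA
    C ↦ D
    A ↦ D  (constrained at step 1)
    D ↦ CB  (constrained at step 1)

A->D, B->CA, C->D, D->CB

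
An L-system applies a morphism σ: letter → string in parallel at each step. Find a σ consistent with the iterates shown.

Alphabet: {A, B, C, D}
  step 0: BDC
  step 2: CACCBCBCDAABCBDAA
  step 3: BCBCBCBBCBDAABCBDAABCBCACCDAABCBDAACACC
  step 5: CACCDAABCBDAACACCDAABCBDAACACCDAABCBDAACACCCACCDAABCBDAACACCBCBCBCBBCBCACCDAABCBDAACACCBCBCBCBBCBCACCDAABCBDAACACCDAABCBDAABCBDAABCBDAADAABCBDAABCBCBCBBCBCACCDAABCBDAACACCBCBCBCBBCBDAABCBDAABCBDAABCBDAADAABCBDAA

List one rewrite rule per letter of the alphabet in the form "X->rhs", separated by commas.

  step 2 ⇒ step 3: CACCBCBCDAABCBDAA ⇒ BCB·C·BCB·BCB·DAA·BCB·DAA·BCB·CA·C·C·DAA·BCB·DAA·CA·C·C
    A ↦ C
    B ↦ DAA
    C ↦ BCB
    D ↦ CA

A->C, B->DAA, C->BCB, D->CA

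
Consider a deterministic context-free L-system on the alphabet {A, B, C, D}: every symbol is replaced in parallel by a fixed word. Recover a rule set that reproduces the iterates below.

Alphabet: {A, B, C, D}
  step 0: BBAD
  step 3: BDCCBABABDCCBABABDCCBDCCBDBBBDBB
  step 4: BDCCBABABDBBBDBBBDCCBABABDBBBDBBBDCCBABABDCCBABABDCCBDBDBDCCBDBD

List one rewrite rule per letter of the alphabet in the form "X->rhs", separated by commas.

  step 3 ⇒ step 4: BDCCBABABDCCBABABDCCBDCCBDBBBDBB ⇒ BD·CC·BA·BA·BD·BB·BD·BB·BD·CC·BA·BA·BD·BB·BD·BB·BD·CC·BA·BA·BD·CC·BA·BA·BD·CC·BD·BD·BD·CC·BD·BD
    A ↦ BB
    B ↦ BD
    C ↦ BA
    D ↦ CC

A->BB, B->BD, C->BA, D->CC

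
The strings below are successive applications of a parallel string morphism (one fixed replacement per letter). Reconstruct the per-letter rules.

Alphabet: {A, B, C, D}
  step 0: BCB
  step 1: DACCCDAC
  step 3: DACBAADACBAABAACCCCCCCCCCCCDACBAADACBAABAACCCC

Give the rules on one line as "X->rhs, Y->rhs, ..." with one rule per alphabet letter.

A->BAA, B->DAC, C->CC, D->BA

  step 0 ⇒ step 1: BCB ⇒ DAC·CC·DAC
    B ↦ DAC
    C ↦ CC
    A ↦ BAA  (constrained at step 1)
    D ↦ BA  (constrained at step 1)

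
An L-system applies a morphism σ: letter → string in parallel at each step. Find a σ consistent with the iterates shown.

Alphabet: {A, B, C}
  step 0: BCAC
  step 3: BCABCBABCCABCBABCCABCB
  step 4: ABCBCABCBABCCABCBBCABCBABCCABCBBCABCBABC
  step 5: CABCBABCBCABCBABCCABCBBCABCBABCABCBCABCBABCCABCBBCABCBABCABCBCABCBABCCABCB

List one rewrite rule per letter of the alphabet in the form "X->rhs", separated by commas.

A->C, B->ABC, C->B

  step 4 ⇒ step 5: ABCBCABCBABCCABCBBCABCBABCCABCBBCABCBABC ⇒ C·ABC·B·ABC·B·C·ABC·B·ABC·C·ABC·B·B·C·ABC·B·ABC·ABC·B·C·ABC·B·ABC·C·ABC·B·B·C·ABC·B·ABC·ABC·B·C·ABC·B·ABC·C·ABC·B
    A ↦ C
    B ↦ ABC
    C ↦ B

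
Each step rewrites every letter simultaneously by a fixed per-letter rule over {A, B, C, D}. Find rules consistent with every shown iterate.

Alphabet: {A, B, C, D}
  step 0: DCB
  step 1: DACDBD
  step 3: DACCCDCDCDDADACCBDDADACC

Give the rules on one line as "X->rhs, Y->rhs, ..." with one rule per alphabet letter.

A->CC, B->BD, C->CD, D->DA

  step 0 ⇒ step 1: DCB ⇒ DA·CD·BD
    B ↦ BD
    C ↦ CD
    D ↦ DA
    A ↦ CC  (constrained at step 1)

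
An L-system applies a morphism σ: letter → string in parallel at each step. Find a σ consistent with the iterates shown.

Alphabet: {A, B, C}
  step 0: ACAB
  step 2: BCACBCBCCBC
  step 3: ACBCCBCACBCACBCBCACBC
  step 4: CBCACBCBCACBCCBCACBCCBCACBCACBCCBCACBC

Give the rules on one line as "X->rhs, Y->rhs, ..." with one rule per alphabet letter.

  step 3 ⇒ step 4: ACBCCBCACBCACBCBCACBC ⇒ C·BC·AC·BC·BC·AC·BC·C·BC·AC·BC·C·BC·AC·BC·AC·BC·C·BC·AC·BC
    A ↦ C
    B ↦ AC
    C ↦ BC

A->C, B->AC, C->BC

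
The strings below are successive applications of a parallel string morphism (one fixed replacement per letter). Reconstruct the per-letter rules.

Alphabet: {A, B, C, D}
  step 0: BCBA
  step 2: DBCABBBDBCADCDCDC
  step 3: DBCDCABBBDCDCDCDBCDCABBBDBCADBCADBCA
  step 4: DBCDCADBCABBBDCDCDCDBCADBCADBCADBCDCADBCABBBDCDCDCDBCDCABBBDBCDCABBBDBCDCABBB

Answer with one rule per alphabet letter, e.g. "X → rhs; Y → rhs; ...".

  step 3 ⇒ step 4: DBCDCABBBDCDCDCDBCDCABBBDBCADBCADBCA ⇒ DBC·DC·A·DBC·A·BBB·DC·DC·DC·DBC·A·DBC·A·DBC·A·DBC·DC·A·DBC·A·BBB·DC·DC·DC·DBC·DC·A·BBB·DBC·DC·A·BBB·DBC·DC·A·BBB
    A ↦ BBB
    B ↦ DC
    C ↦ A
    D ↦ DBC

A->BBB, B->DC, C->A, D->DBC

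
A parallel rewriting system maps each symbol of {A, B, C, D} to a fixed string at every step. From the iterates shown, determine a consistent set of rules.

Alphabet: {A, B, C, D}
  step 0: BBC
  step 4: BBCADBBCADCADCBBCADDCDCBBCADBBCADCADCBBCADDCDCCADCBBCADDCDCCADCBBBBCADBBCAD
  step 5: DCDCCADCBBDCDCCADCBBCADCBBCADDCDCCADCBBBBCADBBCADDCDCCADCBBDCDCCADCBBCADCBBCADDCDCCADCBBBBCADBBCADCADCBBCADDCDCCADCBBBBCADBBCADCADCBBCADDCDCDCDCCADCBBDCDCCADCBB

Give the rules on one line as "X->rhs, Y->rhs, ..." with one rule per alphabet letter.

A->C, B->DC, C->CAD, D->BB

  step 4 ⇒ step 5: BBCADBBCADCADCBBCADDCDCBBCADBBCADCADCBBCADDCDCCADCBBCADDCDCCADCBBBBCADBBCAD ⇒ DC·DC·CAD·C·BB·DC·DC·CAD·C·BB·CAD·C·BB·CAD·DC·DC·CAD·C·BB·BB·CAD·BB·CAD·DC·DC·CAD·C·BB·DC·DC·CAD·C·BB·CAD·C·BB·CAD·DC·DC·CAD·C·BB·BB·CAD·BB·CAD·CAD·C·BB·CAD·DC·DC·CAD·C·BB·BB·CAD·BB·CAD·CAD·C·BB·CAD·DC·DC·DC·DC·CAD·C·BB·DC·DC·CAD·C·BB
    A ↦ C
    B ↦ DC
    C ↦ CAD
    D ↦ BB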